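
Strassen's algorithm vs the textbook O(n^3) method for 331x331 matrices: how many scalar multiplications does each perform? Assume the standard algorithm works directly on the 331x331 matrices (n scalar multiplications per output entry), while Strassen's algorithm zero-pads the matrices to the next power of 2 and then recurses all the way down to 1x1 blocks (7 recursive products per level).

Matrix multiplication for 331x331 matrices:

Strassen's algorithm requires power-of-2 dimensions. Pad 331x331 to 512x512 (next power of 2).

Standard algorithm: 331^3 = 36264691 multiplications
Strassen's algorithm: 7^(log2(512)) = 7^9 = 40353607 multiplications
Difference: 36264691 - 40353607 = -4088916 (Strassen uses MORE here due to padding overhead — for small or just-over-power-of-2 n, padding can outweigh the per-level savings)

Standard: 36264691 multiplications (331^3). Strassen: 40353607 multiplications (7^9, after padding to 512x512). Strassen reduces 8 recursive multiplications to 7 at each level.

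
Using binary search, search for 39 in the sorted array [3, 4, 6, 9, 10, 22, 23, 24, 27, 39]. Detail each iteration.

Binary search for 39 in [3, 4, 6, 9, 10, 22, 23, 24, 27, 39]:

lo=0, hi=9, mid=4, arr[mid]=10 -> 10 < 39, search right half
lo=5, hi=9, mid=7, arr[mid]=24 -> 24 < 39, search right half
lo=8, hi=9, mid=8, arr[mid]=27 -> 27 < 39, search right half
lo=9, hi=9, mid=9, arr[mid]=39 -> Found target at index 9!

Binary search finds 39 at index 9 after 4 comparisons. The search repeatedly halves the search space by comparing with the middle element.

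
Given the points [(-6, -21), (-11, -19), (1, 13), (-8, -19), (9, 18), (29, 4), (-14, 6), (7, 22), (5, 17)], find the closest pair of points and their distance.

Computing all pairwise distances among 9 points:

d((-6, -21), (-11, -19)) = 5.3852
d((-6, -21), (1, 13)) = 34.7131
d((-6, -21), (-8, -19)) = 2.8284 <-- minimum
d((-6, -21), (9, 18)) = 41.7852
d((-6, -21), (29, 4)) = 43.0116
d((-6, -21), (-14, 6)) = 28.1603
d((-6, -21), (7, 22)) = 44.9222
d((-6, -21), (5, 17)) = 39.5601
d((-11, -19), (1, 13)) = 34.176
d((-11, -19), (-8, -19)) = 3.0
d((-11, -19), (9, 18)) = 42.0595
d((-11, -19), (29, 4)) = 46.1411
d((-11, -19), (-14, 6)) = 25.1794
d((-11, -19), (7, 22)) = 44.7772
d((-11, -19), (5, 17)) = 39.3954
d((1, 13), (-8, -19)) = 33.2415
d((1, 13), (9, 18)) = 9.434
d((1, 13), (29, 4)) = 29.4109
d((1, 13), (-14, 6)) = 16.5529
d((1, 13), (7, 22)) = 10.8167
d((1, 13), (5, 17)) = 5.6569
d((-8, -19), (9, 18)) = 40.7185
d((-8, -19), (29, 4)) = 43.566
d((-8, -19), (-14, 6)) = 25.7099
d((-8, -19), (7, 22)) = 43.6578
d((-8, -19), (5, 17)) = 38.2753
d((9, 18), (29, 4)) = 24.4131
d((9, 18), (-14, 6)) = 25.9422
d((9, 18), (7, 22)) = 4.4721
d((9, 18), (5, 17)) = 4.1231
d((29, 4), (-14, 6)) = 43.0465
d((29, 4), (7, 22)) = 28.4253
d((29, 4), (5, 17)) = 27.2947
d((-14, 6), (7, 22)) = 26.4008
d((-14, 6), (5, 17)) = 21.9545
d((7, 22), (5, 17)) = 5.3852

Closest pair: (-6, -21) and (-8, -19) with distance 2.8284

The closest pair is (-6, -21) and (-8, -19) with Euclidean distance 2.8284. For 9 points, brute-force pairwise comparison is shown above. For large n, the divide-and-conquer algorithm (sort by x, recurse on halves, check the dividing strip) achieves O(n log n).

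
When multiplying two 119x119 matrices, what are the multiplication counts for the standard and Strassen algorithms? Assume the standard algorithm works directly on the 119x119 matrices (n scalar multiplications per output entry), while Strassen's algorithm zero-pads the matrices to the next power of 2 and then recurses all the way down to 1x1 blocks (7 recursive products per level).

Matrix multiplication for 119x119 matrices:

Strassen's algorithm requires power-of-2 dimensions. Pad 119x119 to 128x128 (next power of 2).

Standard algorithm: 119^3 = 1685159 multiplications
Strassen's algorithm: 7^(log2(128)) = 7^7 = 823543 multiplications
Savings: 1685159 - 823543 = 861616 multiplications

Standard: 1685159 multiplications (119^3). Strassen: 823543 multiplications (7^7, after padding to 128x128). Strassen reduces 8 recursive multiplications to 7 at each level.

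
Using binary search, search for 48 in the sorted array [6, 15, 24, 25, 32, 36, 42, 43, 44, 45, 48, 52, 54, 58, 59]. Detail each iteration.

Binary search for 48 in [6, 15, 24, 25, 32, 36, 42, 43, 44, 45, 48, 52, 54, 58, 59]:

lo=0, hi=14, mid=7, arr[mid]=43 -> 43 < 48, search right half
lo=8, hi=14, mid=11, arr[mid]=52 -> 52 > 48, search left half
lo=8, hi=10, mid=9, arr[mid]=45 -> 45 < 48, search right half
lo=10, hi=10, mid=10, arr[mid]=48 -> Found target at index 10!

Binary search finds 48 at index 10 after 4 comparisons. The search repeatedly halves the search space by comparing with the middle element.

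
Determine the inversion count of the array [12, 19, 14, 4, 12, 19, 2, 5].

Finding inversions in [12, 19, 14, 4, 12, 19, 2, 5]:

(0, 3): arr[0]=12 > arr[3]=4
(0, 6): arr[0]=12 > arr[6]=2
(0, 7): arr[0]=12 > arr[7]=5
(1, 2): arr[1]=19 > arr[2]=14
(1, 3): arr[1]=19 > arr[3]=4
(1, 4): arr[1]=19 > arr[4]=12
(1, 6): arr[1]=19 > arr[6]=2
(1, 7): arr[1]=19 > arr[7]=5
(2, 3): arr[2]=14 > arr[3]=4
(2, 4): arr[2]=14 > arr[4]=12
(2, 6): arr[2]=14 > arr[6]=2
(2, 7): arr[2]=14 > arr[7]=5
(3, 6): arr[3]=4 > arr[6]=2
(4, 6): arr[4]=12 > arr[6]=2
(4, 7): arr[4]=12 > arr[7]=5
(5, 6): arr[5]=19 > arr[6]=2
(5, 7): arr[5]=19 > arr[7]=5

Total inversions: 17

The array has 17 inversion(s): (0,3), (0,6), (0,7), (1,2), (1,3), (1,4), (1,6), (1,7), (2,3), (2,4), (2,6), (2,7), (3,6), (4,6), (4,7), (5,6), (5,7). Each pair (i,j) satisfies i < j and arr[i] > arr[j].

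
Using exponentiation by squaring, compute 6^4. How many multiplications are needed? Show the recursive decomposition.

Computing 6^4 by squaring (build up from 6^1; each line after the first costs one multiplication):

6^1 = 6
6^2 = (6^1)^2 = 6^2 = 36
6^4 = (6^2)^2 = 36^2 = 1296

Result: 1296
Multiplications needed: 2 (2 lines after 6^1)

6^4 = 1296. Using exponentiation by squaring, this requires 2 multiplications. The key idea: if the exponent is even, square the half-power; if odd, multiply by the base once.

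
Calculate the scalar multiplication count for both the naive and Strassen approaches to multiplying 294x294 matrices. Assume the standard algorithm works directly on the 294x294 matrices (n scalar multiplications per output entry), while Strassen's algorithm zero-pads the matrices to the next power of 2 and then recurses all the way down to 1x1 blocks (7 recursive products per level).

Matrix multiplication for 294x294 matrices:

Strassen's algorithm requires power-of-2 dimensions. Pad 294x294 to 512x512 (next power of 2).

Standard algorithm: 294^3 = 25412184 multiplications
Strassen's algorithm: 7^(log2(512)) = 7^9 = 40353607 multiplications
Difference: 25412184 - 40353607 = -14941423 (Strassen uses MORE here due to padding overhead — for small or just-over-power-of-2 n, padding can outweigh the per-level savings)

Standard: 25412184 multiplications (294^3). Strassen: 40353607 multiplications (7^9, after padding to 512x512). Strassen reduces 8 recursive multiplications to 7 at each level.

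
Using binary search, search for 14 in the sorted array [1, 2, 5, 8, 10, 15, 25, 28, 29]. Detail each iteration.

Binary search for 14 in [1, 2, 5, 8, 10, 15, 25, 28, 29]:

lo=0, hi=8, mid=4, arr[mid]=10 -> 10 < 14, search right half
lo=5, hi=8, mid=6, arr[mid]=25 -> 25 > 14, search left half
lo=5, hi=5, mid=5, arr[mid]=15 -> 15 > 14, search left half
lo=5 > hi=4, target 14 not found

Binary search determines that 14 is not in the array after 3 comparisons. The search space was exhausted without finding the target.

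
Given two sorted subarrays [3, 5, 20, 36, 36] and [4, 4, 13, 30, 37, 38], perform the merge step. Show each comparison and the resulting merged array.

Merging process:

Compare 3 vs 4: take 3 from left. Merged: [3]
Compare 5 vs 4: take 4 from right. Merged: [3, 4]
Compare 5 vs 4: take 4 from right. Merged: [3, 4, 4]
Compare 5 vs 13: take 5 from left. Merged: [3, 4, 4, 5]
Compare 20 vs 13: take 13 from right. Merged: [3, 4, 4, 5, 13]
Compare 20 vs 30: take 20 from left. Merged: [3, 4, 4, 5, 13, 20]
Compare 36 vs 30: take 30 from right. Merged: [3, 4, 4, 5, 13, 20, 30]
Compare 36 vs 37: take 36 from left. Merged: [3, 4, 4, 5, 13, 20, 30, 36]
Compare 36 vs 37: take 36 from left. Merged: [3, 4, 4, 5, 13, 20, 30, 36, 36]
Append remaining from right: [37, 38]. Merged: [3, 4, 4, 5, 13, 20, 30, 36, 36, 37, 38]

Final merged array: [3, 4, 4, 5, 13, 20, 30, 36, 36, 37, 38]
Total comparisons: 9

The merged array is [3, 4, 4, 5, 13, 20, 30, 36, 36, 37, 38], requiring 9 comparisons. The merge step runs in O(n) time where n is the total number of elements.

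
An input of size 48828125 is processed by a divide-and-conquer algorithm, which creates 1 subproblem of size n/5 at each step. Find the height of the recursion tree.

For divide and conquer with division factor 5:

Problem sizes at each level:
Level 0: 48828125
Level 1: 9765625
Level 2: 1953125
Level 3: 390625
Level 4: 78125
Level 5: 15625
Level 6: 3125
Level 7: 625
Level 8: 125
Level 9: 25
Level 10: 5
Level 11: 1

The root is level 0 and the size-1 base case is level 11 (the tree spans levels 0 through 11, i.e. 12 levels counting the root), so the depth is the number of divisions: log_5(48828125) = 11

The recursion tree depth is log_5(48828125) = 11. At each level, the problem size is divided by 5, so it takes 11 divisions to reduce to a base case of size 1. The algorithm makes 1 recursive call at each level.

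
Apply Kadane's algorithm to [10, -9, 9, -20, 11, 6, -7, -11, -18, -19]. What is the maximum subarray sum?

Using Kadane's algorithm on [10, -9, 9, -20, 11, 6, -7, -11, -18, -19]:

Scanning through the array:
Position 1 (value -9): max_ending_here = 1, max_so_far = 10
Position 2 (value 9): max_ending_here = 10, max_so_far = 10
Position 3 (value -20): max_ending_here = -10, max_so_far = 10
Position 4 (value 11): max_ending_here = 11, max_so_far = 11
Position 5 (value 6): max_ending_here = 17, max_so_far = 17
Position 6 (value -7): max_ending_here = 10, max_so_far = 17
Position 7 (value -11): max_ending_here = -1, max_so_far = 17
Position 8 (value -18): max_ending_here = -18, max_so_far = 17
Position 9 (value -19): max_ending_here = -19, max_so_far = 17

Maximum subarray: [11, 6]
Maximum sum: 17

The maximum subarray is [11, 6] with sum 17. This subarray runs from index 4 to index 5.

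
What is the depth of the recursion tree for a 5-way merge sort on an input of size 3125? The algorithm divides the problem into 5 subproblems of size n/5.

For divide and conquer with division factor 5:

Problem sizes at each level:
Level 0: 3125
Level 1: 625
Level 2: 125
Level 3: 25
Level 4: 5
Level 5: 1

The root is level 0 and the size-1 base case is level 5 (the tree spans levels 0 through 5, i.e. 6 levels counting the root), so the depth is the number of divisions: log_5(3125) = 5

The recursion tree depth is log_5(3125) = 5. At each level, the problem size is divided by 5, so it takes 5 divisions to reduce to a base case of size 1. The algorithm makes 5 recursive calls at each level.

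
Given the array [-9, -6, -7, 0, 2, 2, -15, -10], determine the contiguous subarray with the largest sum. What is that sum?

Using Kadane's algorithm on [-9, -6, -7, 0, 2, 2, -15, -10]:

Scanning through the array:
Position 1 (value -6): max_ending_here = -6, max_so_far = -6
Position 2 (value -7): max_ending_here = -7, max_so_far = -6
Position 3 (value 0): max_ending_here = 0, max_so_far = 0
Position 4 (value 2): max_ending_here = 2, max_so_far = 2
Position 5 (value 2): max_ending_here = 4, max_so_far = 4
Position 6 (value -15): max_ending_here = -11, max_so_far = 4
Position 7 (value -10): max_ending_here = -10, max_so_far = 4

Maximum subarray: [0, 2, 2]
Maximum sum: 4

The maximum subarray is [0, 2, 2] with sum 4. This subarray runs from index 3 to index 5.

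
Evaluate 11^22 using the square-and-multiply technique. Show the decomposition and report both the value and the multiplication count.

Computing 11^22 by squaring (build up from 11^1; each line after the first costs one multiplication):

11^1 = 11
11^2 = (11^1)^2 = 11^2 = 121
11^4 = (11^2)^2 = 121^2 = 14641
11^5 = 11 * 11^4 = 11 * 14641 = 161051
11^10 = (11^5)^2 = 161051^2 = 25937424601
11^11 = 11 * 11^10 = 11 * 25937424601 = 285311670611
11^22 = (11^11)^2 = 285311670611^2 = 81402749386839761113321

Result: 81402749386839761113321
Multiplications needed: 6 (6 lines after 11^1)

11^22 = 81402749386839761113321. Using exponentiation by squaring, this requires 6 multiplications. The key idea: if the exponent is even, square the half-power; if odd, multiply by the base once.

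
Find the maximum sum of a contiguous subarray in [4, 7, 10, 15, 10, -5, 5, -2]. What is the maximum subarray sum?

Using Kadane's algorithm on [4, 7, 10, 15, 10, -5, 5, -2]:

Scanning through the array:
Position 1 (value 7): max_ending_here = 11, max_so_far = 11
Position 2 (value 10): max_ending_here = 21, max_so_far = 21
Position 3 (value 15): max_ending_here = 36, max_so_far = 36
Position 4 (value 10): max_ending_here = 46, max_so_far = 46
Position 5 (value -5): max_ending_here = 41, max_so_far = 46
Position 6 (value 5): max_ending_here = 46, max_so_far = 46
Position 7 (value -2): max_ending_here = 44, max_so_far = 46

Maximum subarray: [4, 7, 10, 15, 10]
Maximum sum: 46

The maximum subarray is [4, 7, 10, 15, 10] with sum 46. This subarray runs from index 0 to index 4.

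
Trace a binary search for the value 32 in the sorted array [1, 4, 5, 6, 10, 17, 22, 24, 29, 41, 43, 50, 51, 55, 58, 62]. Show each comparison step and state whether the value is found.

Binary search for 32 in [1, 4, 5, 6, 10, 17, 22, 24, 29, 41, 43, 50, 51, 55, 58, 62]:

lo=0, hi=15, mid=7, arr[mid]=24 -> 24 < 32, search right half
lo=8, hi=15, mid=11, arr[mid]=50 -> 50 > 32, search left half
lo=8, hi=10, mid=9, arr[mid]=41 -> 41 > 32, search left half
lo=8, hi=8, mid=8, arr[mid]=29 -> 29 < 32, search right half
lo=9 > hi=8, target 32 not found

Binary search determines that 32 is not in the array after 4 comparisons. The search space was exhausted without finding the target.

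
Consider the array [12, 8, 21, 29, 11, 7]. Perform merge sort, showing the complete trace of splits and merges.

Merge sort trace:

Split: [12, 8, 21, 29, 11, 7] -> [12, 8, 21] and [29, 11, 7]
  Split: [12, 8, 21] -> [12] and [8, 21]
    Split: [8, 21] -> [8] and [21]
    Merge: [8] + [21] -> [8, 21]
  Merge: [12] + [8, 21] -> [8, 12, 21]
  Split: [29, 11, 7] -> [29] and [11, 7]
    Split: [11, 7] -> [11] and [7]
    Merge: [11] + [7] -> [7, 11]
  Merge: [29] + [7, 11] -> [7, 11, 29]
Merge: [8, 12, 21] + [7, 11, 29] -> [7, 8, 11, 12, 21, 29]

Final sorted array: [7, 8, 11, 12, 21, 29]

The merge sort proceeds by recursively splitting the array and merging sorted halves.
After all merges, the sorted array is [7, 8, 11, 12, 21, 29].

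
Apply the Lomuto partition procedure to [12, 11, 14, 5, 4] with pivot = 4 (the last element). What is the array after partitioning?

Lomuto partition with pivot = 4:

Initial array: [12, 11, 14, 5, 4]

arr[0]=12 > 4: no swap
arr[1]=11 > 4: no swap
arr[2]=14 > 4: no swap
arr[3]=5 > 4: no swap

Place pivot at position 0: [4, 11, 14, 5, 12]
Pivot position: 0

After partitioning with pivot 4, the array becomes [4, 11, 14, 5, 12]. The pivot is placed at index 0. All elements to the left of the pivot are <= 4, and all elements to the right are > 4.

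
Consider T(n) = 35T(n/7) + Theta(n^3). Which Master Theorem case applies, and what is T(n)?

Master Theorem for T(n) = 35T(n/7) + O(n^3):

a = 35, b = 7, c = 3
log_b(a) = log_7(35) = 1.8271

Case 3: c = 3 > log_7(35) = 1.8271
T(n) = O(n^3) = O(n^3)

For T(n) = 35T(n/7) + O(n^3): log_7(35) = 1.8271. This is Case 3 of the Master Theorem (c > log_b(a), work dominated by root), giving O(n^3).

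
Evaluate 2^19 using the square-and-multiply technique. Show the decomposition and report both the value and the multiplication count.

Computing 2^19 by squaring (build up from 2^1; each line after the first costs one multiplication):

2^1 = 2
2^2 = (2^1)^2 = 2^2 = 4
2^4 = (2^2)^2 = 4^2 = 16
2^8 = (2^4)^2 = 16^2 = 256
2^9 = 2 * 2^8 = 2 * 256 = 512
2^18 = (2^9)^2 = 512^2 = 262144
2^19 = 2 * 2^18 = 2 * 262144 = 524288

Result: 524288
Multiplications needed: 6 (6 lines after 2^1)

2^19 = 524288. Using exponentiation by squaring, this requires 6 multiplications. The key idea: if the exponent is even, square the half-power; if odd, multiply by the base once.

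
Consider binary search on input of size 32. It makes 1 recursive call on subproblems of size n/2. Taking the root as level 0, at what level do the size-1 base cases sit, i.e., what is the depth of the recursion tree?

For divide and conquer with division factor 2:

Problem sizes at each level:
Level 0: 32
Level 1: 16
Level 2: 8
Level 3: 4
Level 4: 2
Level 5: 1

The root is level 0 and the size-1 base case is level 5 (the tree spans levels 0 through 5, i.e. 6 levels counting the root), so the depth is the number of divisions: log_2(32) = 5

The recursion tree depth is log_2(32) = 5. At each level, the problem size is divided by 2, so it takes 5 divisions to reduce to a base case of size 1. The algorithm makes 1 recursive call at each level.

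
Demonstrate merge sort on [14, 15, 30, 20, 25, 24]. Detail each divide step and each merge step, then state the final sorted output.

Merge sort trace:

Split: [14, 15, 30, 20, 25, 24] -> [14, 15, 30] and [20, 25, 24]
  Split: [14, 15, 30] -> [14] and [15, 30]
    Split: [15, 30] -> [15] and [30]
    Merge: [15] + [30] -> [15, 30]
  Merge: [14] + [15, 30] -> [14, 15, 30]
  Split: [20, 25, 24] -> [20] and [25, 24]
    Split: [25, 24] -> [25] and [24]
    Merge: [25] + [24] -> [24, 25]
  Merge: [20] + [24, 25] -> [20, 24, 25]
Merge: [14, 15, 30] + [20, 24, 25] -> [14, 15, 20, 24, 25, 30]

Final sorted array: [14, 15, 20, 24, 25, 30]

The merge sort proceeds by recursively splitting the array and merging sorted halves.
After all merges, the sorted array is [14, 15, 20, 24, 25, 30].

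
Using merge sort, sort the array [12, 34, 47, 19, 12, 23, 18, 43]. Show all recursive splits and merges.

Merge sort trace:

Split: [12, 34, 47, 19, 12, 23, 18, 43] -> [12, 34, 47, 19] and [12, 23, 18, 43]
  Split: [12, 34, 47, 19] -> [12, 34] and [47, 19]
    Split: [12, 34] -> [12] and [34]
    Merge: [12] + [34] -> [12, 34]
    Split: [47, 19] -> [47] and [19]
    Merge: [47] + [19] -> [19, 47]
  Merge: [12, 34] + [19, 47] -> [12, 19, 34, 47]
  Split: [12, 23, 18, 43] -> [12, 23] and [18, 43]
    Split: [12, 23] -> [12] and [23]
    Merge: [12] + [23] -> [12, 23]
    Split: [18, 43] -> [18] and [43]
    Merge: [18] + [43] -> [18, 43]
  Merge: [12, 23] + [18, 43] -> [12, 18, 23, 43]
Merge: [12, 19, 34, 47] + [12, 18, 23, 43] -> [12, 12, 18, 19, 23, 34, 43, 47]

Final sorted array: [12, 12, 18, 19, 23, 34, 43, 47]

The merge sort proceeds by recursively splitting the array and merging sorted halves.
After all merges, the sorted array is [12, 12, 18, 19, 23, 34, 43, 47].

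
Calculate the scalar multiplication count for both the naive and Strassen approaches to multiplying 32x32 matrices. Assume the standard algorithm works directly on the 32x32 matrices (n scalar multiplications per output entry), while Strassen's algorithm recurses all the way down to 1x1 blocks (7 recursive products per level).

Matrix multiplication for 32x32 matrices:

Standard algorithm: 32^3 = 32768 multiplications
Strassen's algorithm: 7^(log2(32)) = 7^5 = 16807 multiplications
Savings: 32768 - 16807 = 15961 multiplications

Standard: 32768 multiplications (32^3). Strassen: 16807 multiplications (7^5). Strassen reduces 8 recursive multiplications to 7 at each level.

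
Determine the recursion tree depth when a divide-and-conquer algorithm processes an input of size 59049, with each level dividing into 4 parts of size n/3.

For divide and conquer with division factor 3:

Problem sizes at each level:
Level 0: 59049
Level 1: 19683
Level 2: 6561
Level 3: 2187
Level 4: 729
Level 5: 243
Level 6: 81
Level 7: 27
Level 8: 9
Level 9: 3
Level 10: 1

The root is level 0 and the size-1 base case is level 10 (the tree spans levels 0 through 10, i.e. 11 levels counting the root), so the depth is the number of divisions: log_3(59049) = 10

The recursion tree depth is log_3(59049) = 10. At each level, the problem size is divided by 3, so it takes 10 divisions to reduce to a base case of size 1. The algorithm makes 4 recursive calls at each level.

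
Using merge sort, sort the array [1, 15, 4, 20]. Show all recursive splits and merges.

Merge sort trace:

Split: [1, 15, 4, 20] -> [1, 15] and [4, 20]
  Split: [1, 15] -> [1] and [15]
  Merge: [1] + [15] -> [1, 15]
  Split: [4, 20] -> [4] and [20]
  Merge: [4] + [20] -> [4, 20]
Merge: [1, 15] + [4, 20] -> [1, 4, 15, 20]

Final sorted array: [1, 4, 15, 20]

The merge sort proceeds by recursively splitting the array and merging sorted halves.
After all merges, the sorted array is [1, 4, 15, 20].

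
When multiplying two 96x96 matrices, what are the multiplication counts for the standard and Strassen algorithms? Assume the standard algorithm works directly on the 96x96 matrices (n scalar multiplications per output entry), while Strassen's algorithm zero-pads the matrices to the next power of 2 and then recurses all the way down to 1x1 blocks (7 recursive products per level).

Matrix multiplication for 96x96 matrices:

Strassen's algorithm requires power-of-2 dimensions. Pad 96x96 to 128x128 (next power of 2).

Standard algorithm: 96^3 = 884736 multiplications
Strassen's algorithm: 7^(log2(128)) = 7^7 = 823543 multiplications
Savings: 884736 - 823543 = 61193 multiplications

Standard: 884736 multiplications (96^3). Strassen: 823543 multiplications (7^7, after padding to 128x128). Strassen reduces 8 recursive multiplications to 7 at each level.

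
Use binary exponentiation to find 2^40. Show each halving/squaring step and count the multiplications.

Computing 2^40 by squaring (build up from 2^1; each line after the first costs one multiplication):

2^1 = 2
2^2 = (2^1)^2 = 2^2 = 4
2^4 = (2^2)^2 = 4^2 = 16
2^5 = 2 * 2^4 = 2 * 16 = 32
2^10 = (2^5)^2 = 32^2 = 1024
2^20 = (2^10)^2 = 1024^2 = 1048576
2^40 = (2^20)^2 = 1048576^2 = 1099511627776

Result: 1099511627776
Multiplications needed: 6 (6 lines after 2^1)

2^40 = 1099511627776. Using exponentiation by squaring, this requires 6 multiplications. The key idea: if the exponent is even, square the half-power; if odd, multiply by the base once.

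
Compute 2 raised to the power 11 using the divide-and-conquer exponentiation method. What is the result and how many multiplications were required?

Computing 2^11 by squaring (build up from 2^1; each line after the first costs one multiplication):

2^1 = 2
2^2 = (2^1)^2 = 2^2 = 4
2^4 = (2^2)^2 = 4^2 = 16
2^5 = 2 * 2^4 = 2 * 16 = 32
2^10 = (2^5)^2 = 32^2 = 1024
2^11 = 2 * 2^10 = 2 * 1024 = 2048

Result: 2048
Multiplications needed: 5 (5 lines after 2^1)

2^11 = 2048. Using exponentiation by squaring, this requires 5 multiplications. The key idea: if the exponent is even, square the half-power; if odd, multiply by the base once.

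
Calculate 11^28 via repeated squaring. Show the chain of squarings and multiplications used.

Computing 11^28 by squaring (build up from 11^1; each line after the first costs one multiplication):

11^1 = 11
11^2 = (11^1)^2 = 11^2 = 121
11^3 = 11 * 11^2 = 11 * 121 = 1331
11^6 = (11^3)^2 = 1331^2 = 1771561
11^7 = 11 * 11^6 = 11 * 1771561 = 19487171
11^14 = (11^7)^2 = 19487171^2 = 379749833583241
11^28 = (11^14)^2 = 379749833583241^2 = 144209936106499234037676064081

Result: 144209936106499234037676064081
Multiplications needed: 6 (6 lines after 11^1)

11^28 = 144209936106499234037676064081. Using exponentiation by squaring, this requires 6 multiplications. The key idea: if the exponent is even, square the half-power; if odd, multiply by the base once.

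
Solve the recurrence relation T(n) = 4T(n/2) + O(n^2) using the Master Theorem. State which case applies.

Master Theorem for T(n) = 4T(n/2) + O(n^2):

a = 4, b = 2, c = 2
log_b(a) = log_2(4) = 2.0000

Case 2: c = 2 = log_2(4) = 2.0000
T(n) = O(n^2 log n) = O(n^2 log n)

For T(n) = 4T(n/2) + O(n^2): log_2(4) = 2.0000. This is Case 2 of the Master Theorem (c = log_b(a), equal work at all levels), giving O(n^2 log n).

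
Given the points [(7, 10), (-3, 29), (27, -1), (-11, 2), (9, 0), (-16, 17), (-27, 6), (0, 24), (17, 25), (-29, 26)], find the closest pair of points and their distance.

Computing all pairwise distances among 10 points:

d((7, 10), (-3, 29)) = 21.4709
d((7, 10), (27, -1)) = 22.8254
d((7, 10), (-11, 2)) = 19.6977
d((7, 10), (9, 0)) = 10.198
d((7, 10), (-16, 17)) = 24.0416
d((7, 10), (-27, 6)) = 34.2345
d((7, 10), (0, 24)) = 15.6525
d((7, 10), (17, 25)) = 18.0278
d((7, 10), (-29, 26)) = 39.3954
d((-3, 29), (27, -1)) = 42.4264
d((-3, 29), (-11, 2)) = 28.1603
d((-3, 29), (9, 0)) = 31.3847
d((-3, 29), (-16, 17)) = 17.6918
d((-3, 29), (-27, 6)) = 33.2415
d((-3, 29), (0, 24)) = 5.831 <-- minimum
d((-3, 29), (17, 25)) = 20.3961
d((-3, 29), (-29, 26)) = 26.1725
d((27, -1), (-11, 2)) = 38.1182
d((27, -1), (9, 0)) = 18.0278
d((27, -1), (-16, 17)) = 46.6154
d((27, -1), (-27, 6)) = 54.4518
d((27, -1), (0, 24)) = 36.7967
d((27, -1), (17, 25)) = 27.8568
d((27, -1), (-29, 26)) = 62.1691
d((-11, 2), (9, 0)) = 20.0998
d((-11, 2), (-16, 17)) = 15.8114
d((-11, 2), (-27, 6)) = 16.4924
d((-11, 2), (0, 24)) = 24.5967
d((-11, 2), (17, 25)) = 36.2353
d((-11, 2), (-29, 26)) = 30.0
d((9, 0), (-16, 17)) = 30.2324
d((9, 0), (-27, 6)) = 36.4966
d((9, 0), (0, 24)) = 25.632
d((9, 0), (17, 25)) = 26.2488
d((9, 0), (-29, 26)) = 46.0435
d((-16, 17), (-27, 6)) = 15.5563
d((-16, 17), (0, 24)) = 17.4642
d((-16, 17), (17, 25)) = 33.9559
d((-16, 17), (-29, 26)) = 15.8114
d((-27, 6), (0, 24)) = 32.45
d((-27, 6), (17, 25)) = 47.927
d((-27, 6), (-29, 26)) = 20.0998
d((0, 24), (17, 25)) = 17.0294
d((0, 24), (-29, 26)) = 29.0689
d((17, 25), (-29, 26)) = 46.0109

Closest pair: (-3, 29) and (0, 24) with distance 5.831

The closest pair is (-3, 29) and (0, 24) with Euclidean distance 5.831. For 10 points, brute-force pairwise comparison is shown above. For large n, the divide-and-conquer algorithm (sort by x, recurse on halves, check the dividing strip) achieves O(n log n).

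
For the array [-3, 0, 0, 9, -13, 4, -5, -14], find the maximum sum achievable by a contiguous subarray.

Using Kadane's algorithm on [-3, 0, 0, 9, -13, 4, -5, -14]:

Scanning through the array:
Position 1 (value 0): max_ending_here = 0, max_so_far = 0
Position 2 (value 0): max_ending_here = 0, max_so_far = 0
Position 3 (value 9): max_ending_here = 9, max_so_far = 9
Position 4 (value -13): max_ending_here = -4, max_so_far = 9
Position 5 (value 4): max_ending_here = 4, max_so_far = 9
Position 6 (value -5): max_ending_here = -1, max_so_far = 9
Position 7 (value -14): max_ending_here = -14, max_so_far = 9

Maximum subarray: [0, 0, 9]
Maximum sum: 9

The maximum subarray is [0, 0, 9] with sum 9. This subarray runs from index 1 to index 3.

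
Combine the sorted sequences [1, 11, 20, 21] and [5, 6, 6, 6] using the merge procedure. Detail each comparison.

Merging process:

Compare 1 vs 5: take 1 from left. Merged: [1]
Compare 11 vs 5: take 5 from right. Merged: [1, 5]
Compare 11 vs 6: take 6 from right. Merged: [1, 5, 6]
Compare 11 vs 6: take 6 from right. Merged: [1, 5, 6, 6]
Compare 11 vs 6: take 6 from right. Merged: [1, 5, 6, 6, 6]
Append remaining from left: [11, 20, 21]. Merged: [1, 5, 6, 6, 6, 11, 20, 21]

Final merged array: [1, 5, 6, 6, 6, 11, 20, 21]
Total comparisons: 5

The merged array is [1, 5, 6, 6, 6, 11, 20, 21], requiring 5 comparisons. The merge step runs in O(n) time where n is the total number of elements.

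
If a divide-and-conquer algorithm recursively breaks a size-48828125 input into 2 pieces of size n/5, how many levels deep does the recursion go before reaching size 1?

For divide and conquer with division factor 5:

Problem sizes at each level:
Level 0: 48828125
Level 1: 9765625
Level 2: 1953125
Level 3: 390625
Level 4: 78125
Level 5: 15625
Level 6: 3125
Level 7: 625
Level 8: 125
Level 9: 25
Level 10: 5
Level 11: 1

The root is level 0 and the size-1 base case is level 11 (the tree spans levels 0 through 11, i.e. 12 levels counting the root), so the depth is the number of divisions: log_5(48828125) = 11

The recursion tree depth is log_5(48828125) = 11. At each level, the problem size is divided by 5, so it takes 11 divisions to reduce to a base case of size 1. The algorithm makes 2 recursive calls at each level.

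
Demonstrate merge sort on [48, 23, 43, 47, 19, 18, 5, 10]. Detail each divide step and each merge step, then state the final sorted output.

Merge sort trace:

Split: [48, 23, 43, 47, 19, 18, 5, 10] -> [48, 23, 43, 47] and [19, 18, 5, 10]
  Split: [48, 23, 43, 47] -> [48, 23] and [43, 47]
    Split: [48, 23] -> [48] and [23]
    Merge: [48] + [23] -> [23, 48]
    Split: [43, 47] -> [43] and [47]
    Merge: [43] + [47] -> [43, 47]
  Merge: [23, 48] + [43, 47] -> [23, 43, 47, 48]
  Split: [19, 18, 5, 10] -> [19, 18] and [5, 10]
    Split: [19, 18] -> [19] and [18]
    Merge: [19] + [18] -> [18, 19]
    Split: [5, 10] -> [5] and [10]
    Merge: [5] + [10] -> [5, 10]
  Merge: [18, 19] + [5, 10] -> [5, 10, 18, 19]
Merge: [23, 43, 47, 48] + [5, 10, 18, 19] -> [5, 10, 18, 19, 23, 43, 47, 48]

Final sorted array: [5, 10, 18, 19, 23, 43, 47, 48]

The merge sort proceeds by recursively splitting the array and merging sorted halves.
After all merges, the sorted array is [5, 10, 18, 19, 23, 43, 47, 48].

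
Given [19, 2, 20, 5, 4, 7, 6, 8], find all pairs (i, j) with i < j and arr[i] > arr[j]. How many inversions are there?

Finding inversions in [19, 2, 20, 5, 4, 7, 6, 8]:

(0, 1): arr[0]=19 > arr[1]=2
(0, 3): arr[0]=19 > arr[3]=5
(0, 4): arr[0]=19 > arr[4]=4
(0, 5): arr[0]=19 > arr[5]=7
(0, 6): arr[0]=19 > arr[6]=6
(0, 7): arr[0]=19 > arr[7]=8
(2, 3): arr[2]=20 > arr[3]=5
(2, 4): arr[2]=20 > arr[4]=4
(2, 5): arr[2]=20 > arr[5]=7
(2, 6): arr[2]=20 > arr[6]=6
(2, 7): arr[2]=20 > arr[7]=8
(3, 4): arr[3]=5 > arr[4]=4
(5, 6): arr[5]=7 > arr[6]=6

Total inversions: 13

The array has 13 inversion(s): (0,1), (0,3), (0,4), (0,5), (0,6), (0,7), (2,3), (2,4), (2,5), (2,6), (2,7), (3,4), (5,6). Each pair (i,j) satisfies i < j and arr[i] > arr[j].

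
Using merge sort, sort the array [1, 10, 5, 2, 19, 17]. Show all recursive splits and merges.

Merge sort trace:

Split: [1, 10, 5, 2, 19, 17] -> [1, 10, 5] and [2, 19, 17]
  Split: [1, 10, 5] -> [1] and [10, 5]
    Split: [10, 5] -> [10] and [5]
    Merge: [10] + [5] -> [5, 10]
  Merge: [1] + [5, 10] -> [1, 5, 10]
  Split: [2, 19, 17] -> [2] and [19, 17]
    Split: [19, 17] -> [19] and [17]
    Merge: [19] + [17] -> [17, 19]
  Merge: [2] + [17, 19] -> [2, 17, 19]
Merge: [1, 5, 10] + [2, 17, 19] -> [1, 2, 5, 10, 17, 19]

Final sorted array: [1, 2, 5, 10, 17, 19]

The merge sort proceeds by recursively splitting the array and merging sorted halves.
After all merges, the sorted array is [1, 2, 5, 10, 17, 19].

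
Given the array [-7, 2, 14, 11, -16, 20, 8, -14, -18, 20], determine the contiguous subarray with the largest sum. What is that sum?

Using Kadane's algorithm on [-7, 2, 14, 11, -16, 20, 8, -14, -18, 20]:

Scanning through the array:
Position 1 (value 2): max_ending_here = 2, max_so_far = 2
Position 2 (value 14): max_ending_here = 16, max_so_far = 16
Position 3 (value 11): max_ending_here = 27, max_so_far = 27
Position 4 (value -16): max_ending_here = 11, max_so_far = 27
Position 5 (value 20): max_ending_here = 31, max_so_far = 31
Position 6 (value 8): max_ending_here = 39, max_so_far = 39
Position 7 (value -14): max_ending_here = 25, max_so_far = 39
Position 8 (value -18): max_ending_here = 7, max_so_far = 39
Position 9 (value 20): max_ending_here = 27, max_so_far = 39

Maximum subarray: [2, 14, 11, -16, 20, 8]
Maximum sum: 39

The maximum subarray is [2, 14, 11, -16, 20, 8] with sum 39. This subarray runs from index 1 to index 6.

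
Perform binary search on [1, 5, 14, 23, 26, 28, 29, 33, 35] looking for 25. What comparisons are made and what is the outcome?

Binary search for 25 in [1, 5, 14, 23, 26, 28, 29, 33, 35]:

lo=0, hi=8, mid=4, arr[mid]=26 -> 26 > 25, search left half
lo=0, hi=3, mid=1, arr[mid]=5 -> 5 < 25, search right half
lo=2, hi=3, mid=2, arr[mid]=14 -> 14 < 25, search right half
lo=3, hi=3, mid=3, arr[mid]=23 -> 23 < 25, search right half
lo=4 > hi=3, target 25 not found

Binary search determines that 25 is not in the array after 4 comparisons. The search space was exhausted without finding the target.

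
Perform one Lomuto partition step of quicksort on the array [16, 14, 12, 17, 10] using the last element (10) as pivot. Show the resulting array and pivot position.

Lomuto partition with pivot = 10:

Initial array: [16, 14, 12, 17, 10]

arr[0]=16 > 10: no swap
arr[1]=14 > 10: no swap
arr[2]=12 > 10: no swap
arr[3]=17 > 10: no swap

Place pivot at position 0: [10, 14, 12, 17, 16]
Pivot position: 0

After partitioning with pivot 10, the array becomes [10, 14, 12, 17, 16]. The pivot is placed at index 0. All elements to the left of the pivot are <= 10, and all elements to the right are > 10.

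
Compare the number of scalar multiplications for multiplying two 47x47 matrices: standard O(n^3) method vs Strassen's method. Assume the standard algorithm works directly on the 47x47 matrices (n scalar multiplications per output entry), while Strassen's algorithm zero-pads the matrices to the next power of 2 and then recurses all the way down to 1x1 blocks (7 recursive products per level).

Matrix multiplication for 47x47 matrices:

Strassen's algorithm requires power-of-2 dimensions. Pad 47x47 to 64x64 (next power of 2).

Standard algorithm: 47^3 = 103823 multiplications
Strassen's algorithm: 7^(log2(64)) = 7^6 = 117649 multiplications
Difference: 103823 - 117649 = -13826 (Strassen uses MORE here due to padding overhead — for small or just-over-power-of-2 n, padding can outweigh the per-level savings)

Standard: 103823 multiplications (47^3). Strassen: 117649 multiplications (7^6, after padding to 64x64). Strassen reduces 8 recursive multiplications to 7 at each level.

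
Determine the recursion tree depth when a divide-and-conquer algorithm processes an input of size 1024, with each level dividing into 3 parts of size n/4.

For divide and conquer with division factor 4:

Problem sizes at each level:
Level 0: 1024
Level 1: 256
Level 2: 64
Level 3: 16
Level 4: 4
Level 5: 1

The root is level 0 and the size-1 base case is level 5 (the tree spans levels 0 through 5, i.e. 6 levels counting the root), so the depth is the number of divisions: log_4(1024) = 5

The recursion tree depth is log_4(1024) = 5. At each level, the problem size is divided by 4, so it takes 5 divisions to reduce to a base case of size 1. The algorithm makes 3 recursive calls at each level.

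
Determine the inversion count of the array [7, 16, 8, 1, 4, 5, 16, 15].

Finding inversions in [7, 16, 8, 1, 4, 5, 16, 15]:

(0, 3): arr[0]=7 > arr[3]=1
(0, 4): arr[0]=7 > arr[4]=4
(0, 5): arr[0]=7 > arr[5]=5
(1, 2): arr[1]=16 > arr[2]=8
(1, 3): arr[1]=16 > arr[3]=1
(1, 4): arr[1]=16 > arr[4]=4
(1, 5): arr[1]=16 > arr[5]=5
(1, 7): arr[1]=16 > arr[7]=15
(2, 3): arr[2]=8 > arr[3]=1
(2, 4): arr[2]=8 > arr[4]=4
(2, 5): arr[2]=8 > arr[5]=5
(6, 7): arr[6]=16 > arr[7]=15

Total inversions: 12

The array has 12 inversion(s): (0,3), (0,4), (0,5), (1,2), (1,3), (1,4), (1,5), (1,7), (2,3), (2,4), (2,5), (6,7). Each pair (i,j) satisfies i < j and arr[i] > arr[j].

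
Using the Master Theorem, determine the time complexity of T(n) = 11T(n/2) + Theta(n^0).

Master Theorem for T(n) = 11T(n/2) + O(n^0):

a = 11, b = 2, c = 0
log_b(a) = log_2(11) = 3.4594

Case 1: c = 0 < log_2(11) = 3.4594
T(n) = O(n^(log_2 11))

For T(n) = 11T(n/2) + O(n^0): log_2(11) = 3.4594. This is Case 1 of the Master Theorem (c < log_b(a), work dominated by leaves), giving O(n^(log_2 11)).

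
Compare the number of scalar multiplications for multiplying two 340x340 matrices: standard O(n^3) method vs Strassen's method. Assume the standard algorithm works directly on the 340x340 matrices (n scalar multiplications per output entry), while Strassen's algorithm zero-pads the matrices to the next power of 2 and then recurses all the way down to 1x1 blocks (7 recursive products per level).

Matrix multiplication for 340x340 matrices:

Strassen's algorithm requires power-of-2 dimensions. Pad 340x340 to 512x512 (next power of 2).

Standard algorithm: 340^3 = 39304000 multiplications
Strassen's algorithm: 7^(log2(512)) = 7^9 = 40353607 multiplications
Difference: 39304000 - 40353607 = -1049607 (Strassen uses MORE here due to padding overhead — for small or just-over-power-of-2 n, padding can outweigh the per-level savings)

Standard: 39304000 multiplications (340^3). Strassen: 40353607 multiplications (7^9, after padding to 512x512). Strassen reduces 8 recursive multiplications to 7 at each level.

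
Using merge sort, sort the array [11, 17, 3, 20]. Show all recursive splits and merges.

Merge sort trace:

Split: [11, 17, 3, 20] -> [11, 17] and [3, 20]
  Split: [11, 17] -> [11] and [17]
  Merge: [11] + [17] -> [11, 17]
  Split: [3, 20] -> [3] and [20]
  Merge: [3] + [20] -> [3, 20]
Merge: [11, 17] + [3, 20] -> [3, 11, 17, 20]

Final sorted array: [3, 11, 17, 20]

The merge sort proceeds by recursively splitting the array and merging sorted halves.
After all merges, the sorted array is [3, 11, 17, 20].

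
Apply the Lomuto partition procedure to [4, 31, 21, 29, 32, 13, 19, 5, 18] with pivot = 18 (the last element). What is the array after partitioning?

Lomuto partition with pivot = 18:

Initial array: [4, 31, 21, 29, 32, 13, 19, 5, 18]

arr[0]=4 <= 18: swap with position 0, array becomes [4, 31, 21, 29, 32, 13, 19, 5, 18]
arr[1]=31 > 18: no swap
arr[2]=21 > 18: no swap
arr[3]=29 > 18: no swap
arr[4]=32 > 18: no swap
arr[5]=13 <= 18: swap with position 1, array becomes [4, 13, 21, 29, 32, 31, 19, 5, 18]
arr[6]=19 > 18: no swap
arr[7]=5 <= 18: swap with position 2, array becomes [4, 13, 5, 29, 32, 31, 19, 21, 18]

Place pivot at position 3: [4, 13, 5, 18, 32, 31, 19, 21, 29]
Pivot position: 3

After partitioning with pivot 18, the array becomes [4, 13, 5, 18, 32, 31, 19, 21, 29]. The pivot is placed at index 3. All elements to the left of the pivot are <= 18, and all elements to the right are > 18.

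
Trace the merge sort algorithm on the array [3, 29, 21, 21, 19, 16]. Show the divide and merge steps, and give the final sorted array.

Merge sort trace:

Split: [3, 29, 21, 21, 19, 16] -> [3, 29, 21] and [21, 19, 16]
  Split: [3, 29, 21] -> [3] and [29, 21]
    Split: [29, 21] -> [29] and [21]
    Merge: [29] + [21] -> [21, 29]
  Merge: [3] + [21, 29] -> [3, 21, 29]
  Split: [21, 19, 16] -> [21] and [19, 16]
    Split: [19, 16] -> [19] and [16]
    Merge: [19] + [16] -> [16, 19]
  Merge: [21] + [16, 19] -> [16, 19, 21]
Merge: [3, 21, 29] + [16, 19, 21] -> [3, 16, 19, 21, 21, 29]

Final sorted array: [3, 16, 19, 21, 21, 29]

The merge sort proceeds by recursively splitting the array and merging sorted halves.
After all merges, the sorted array is [3, 16, 19, 21, 21, 29].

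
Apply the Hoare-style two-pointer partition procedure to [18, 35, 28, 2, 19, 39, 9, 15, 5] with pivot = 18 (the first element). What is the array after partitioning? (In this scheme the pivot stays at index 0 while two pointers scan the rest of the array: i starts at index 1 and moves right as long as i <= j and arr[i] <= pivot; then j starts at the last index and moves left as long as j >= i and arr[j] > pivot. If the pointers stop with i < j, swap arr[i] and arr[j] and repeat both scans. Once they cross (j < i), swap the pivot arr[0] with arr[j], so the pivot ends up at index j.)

Hoare-style two-pointer partition with pivot = 18:

Initial array: [18, 35, 28, 2, 19, 39, 9, 15, 5]

Pointers start at i = 1, j = 8.
i stops at index 1 (arr[1]=35 > 18), j stops at index 8 (arr[8]=5 <= 18): swap arr[1] and arr[8], array becomes [18, 5, 28, 2, 19, 39, 9, 15, 35]
i stops at index 2 (arr[2]=28 > 18), j stops at index 7 (arr[7]=15 <= 18): swap arr[2] and arr[7], array becomes [18, 5, 15, 2, 19, 39, 9, 28, 35]
i stops at index 4 (arr[4]=19 > 18), j stops at index 6 (arr[6]=9 <= 18): swap arr[4] and arr[6], array becomes [18, 5, 15, 2, 9, 39, 19, 28, 35]
i ends at 5, j ends at 4: the pointers have crossed (j < i), so scanning stops.

Swap pivot arr[0] with arr[4] to place pivot at position 4: [9, 5, 15, 2, 18, 39, 19, 28, 35]
Pivot position: 4

After partitioning with pivot 18, the array becomes [9, 5, 15, 2, 18, 39, 19, 28, 35]. The pivot is placed at index 4. All elements to the left of the pivot are <= 18, and all elements to the right are > 18.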